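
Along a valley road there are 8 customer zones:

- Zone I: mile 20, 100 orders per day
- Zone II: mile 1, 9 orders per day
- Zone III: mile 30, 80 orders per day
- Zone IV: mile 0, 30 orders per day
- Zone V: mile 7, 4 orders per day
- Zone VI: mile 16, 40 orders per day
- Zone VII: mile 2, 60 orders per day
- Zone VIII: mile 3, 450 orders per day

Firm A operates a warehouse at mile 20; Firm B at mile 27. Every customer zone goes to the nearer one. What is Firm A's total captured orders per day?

The indifferent point is the midpoint (20+27)/2 = 23.5; customer zones left of it (closer to Firm A at 20) go to Firm A, those right go to Firm B.
  Zone IV at 0 (w=30) → Firm A
  Zone II at 1 (w=9) → Firm A
  Zone VII at 2 (w=60) → Firm A
  Zone VIII at 3 (w=450) → Firm A
  Zone V at 7 (w=4) → Firm A
  Zone VI at 16 (w=40) → Firm A
  Zone I at 20 (w=100) → Firm A
  Zone III at 30 (w=80) → Firm B
Firm A captures 693; Firm B captures 80.

693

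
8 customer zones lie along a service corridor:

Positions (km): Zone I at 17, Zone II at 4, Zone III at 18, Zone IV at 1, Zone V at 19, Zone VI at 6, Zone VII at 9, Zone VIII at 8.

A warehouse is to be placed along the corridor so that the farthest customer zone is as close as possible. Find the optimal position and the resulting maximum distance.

location 10, max distance 9

The 1-center on a line is the midpoint of the two extreme points: leftmost at 1, rightmost at 19.
Optimal location = (1 + 19)/2 = 10; maximum distance = (19 − 1)/2 = 9.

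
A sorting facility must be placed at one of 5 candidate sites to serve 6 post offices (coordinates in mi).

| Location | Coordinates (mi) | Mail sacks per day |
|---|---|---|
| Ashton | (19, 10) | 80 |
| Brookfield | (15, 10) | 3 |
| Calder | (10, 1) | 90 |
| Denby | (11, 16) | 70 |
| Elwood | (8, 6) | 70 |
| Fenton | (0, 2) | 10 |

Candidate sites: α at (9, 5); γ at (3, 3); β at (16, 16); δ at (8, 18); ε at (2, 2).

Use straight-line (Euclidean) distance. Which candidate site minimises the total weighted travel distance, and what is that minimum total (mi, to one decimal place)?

Total weighted distance at each candidate:
  α (9, 5): total = 2265.4
  γ (3, 3): total = 3602.3
  β (16, 16): total = 3467.9
  δ (8, 18): total = 3931.8
  ε (2, 2): total = 3964.3
Minimum is at α with total 2265.4 mi.

α, total 2265.4 mi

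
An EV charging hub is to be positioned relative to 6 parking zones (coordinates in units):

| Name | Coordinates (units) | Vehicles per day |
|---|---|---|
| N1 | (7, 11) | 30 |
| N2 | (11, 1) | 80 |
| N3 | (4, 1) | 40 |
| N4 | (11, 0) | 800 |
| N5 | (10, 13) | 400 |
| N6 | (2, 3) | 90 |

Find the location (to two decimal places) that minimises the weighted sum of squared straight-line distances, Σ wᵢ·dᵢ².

The minimiser of Σwᵢ‖p−pᵢ‖² is the weighted centroid p* = (Σwᵢpᵢ)/(Σwᵢ).
Σwᵢ = 1440.
Σwᵢxᵢ = 30·7 + 80·11 + 40·4 + 800·11 + 400·10 + 90·2 = 14230.
Σwᵢyᵢ = 30·11 + 80·1 + 40·1 + 800·0 + 400·13 + 90·3 = 5920.
x* = 14230/1440 = 9.88, y* = 5920/1440 = 4.11.

(9.88, 4.11)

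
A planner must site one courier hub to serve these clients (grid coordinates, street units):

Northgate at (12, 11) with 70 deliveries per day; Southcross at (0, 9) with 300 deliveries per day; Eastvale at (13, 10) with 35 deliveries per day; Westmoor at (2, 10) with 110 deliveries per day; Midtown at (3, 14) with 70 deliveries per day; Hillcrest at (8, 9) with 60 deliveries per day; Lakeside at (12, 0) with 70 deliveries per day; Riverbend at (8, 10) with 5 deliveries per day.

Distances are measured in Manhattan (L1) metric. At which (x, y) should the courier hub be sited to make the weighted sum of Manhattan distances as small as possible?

Manhattan distance separates: Σwᵢ(|x−xᵢ|+|y−yᵢ|) = Σwᵢ|x−xᵢ| + Σwᵢ|y−yᵢ|, so x and y are optimised independently as 1-D weighted medians.
Total weight W = 720; half = 360.
x-coordinate, sorted with cumulative weight:
  x=0 (Southcross, w=300) cum 300
  x=2 (Westmoor, w=110) cum 410  ← median
  x=3 (Midtown, w=70) cum 480
  x=8 (Hillcrest, w=60) cum 540
  x=8 (Riverbend, w=5) cum 545
  x=12 (Northgate, w=70) cum 615
  x=12 (Lakeside, w=70) cum 685
  x=13 (Eastvale, w=35) cum 720
⇒ x* = 2
y-coordinate, sorted with cumulative weight:
  y=0 (Lakeside, w=70) cum 70
  y=9 (Southcross, w=300) cum 370  ← median
  y=9 (Hillcrest, w=60) cum 430
  y=10 (Eastvale, w=35) cum 465
  y=10 (Westmoor, w=110) cum 575
  y=10 (Riverbend, w=5) cum 580
  y=11 (Northgate, w=70) cum 650
  y=14 (Midtown, w=70) cum 720
⇒ y* = 9

(2, 9)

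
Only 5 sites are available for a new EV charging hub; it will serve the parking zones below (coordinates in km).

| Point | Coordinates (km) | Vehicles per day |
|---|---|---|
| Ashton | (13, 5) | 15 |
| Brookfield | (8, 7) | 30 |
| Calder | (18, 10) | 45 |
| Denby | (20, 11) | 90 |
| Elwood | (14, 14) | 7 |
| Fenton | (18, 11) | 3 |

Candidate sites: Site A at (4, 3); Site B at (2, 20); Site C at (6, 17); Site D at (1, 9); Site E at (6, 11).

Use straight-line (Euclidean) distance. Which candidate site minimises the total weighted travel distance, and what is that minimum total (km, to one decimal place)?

Total weighted distance at each candidate:
  Site A (4, 3): total = 2774.8
  Site B (2, 20): total = 3517.8
  Site C (6, 17): total = 2610.4
  Site D (1, 9): total = 3042.8
  Site E (6, 11): total = 2170.1
Minimum is at Site E with total 2170.1 km.

Site E, total 2170.1 km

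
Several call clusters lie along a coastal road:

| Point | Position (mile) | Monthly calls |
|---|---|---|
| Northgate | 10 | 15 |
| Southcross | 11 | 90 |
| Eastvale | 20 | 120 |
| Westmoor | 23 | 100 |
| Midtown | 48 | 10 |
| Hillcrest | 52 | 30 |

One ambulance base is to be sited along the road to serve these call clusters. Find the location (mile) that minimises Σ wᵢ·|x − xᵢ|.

For a sum of weighted absolute distances on a line, the optimum is the weighted median (not the mean). Total weight W = 365; half-weight = 182.5.
Sort by position and accumulate weight:
  mile 10 (Northgate, w=15) → cum 15
  mile 11 (Southcross, w=90) → cum 105
  mile 20 (Eastvale, w=120) → cum 225  ≥ 182.5 → median here
  mile 23 (Westmoor, w=100) → cum 325
  mile 48 (Midtown, w=10) → cum 335
  mile 52 (Hillcrest, w=30) → cum 365
Optimal location: mile 20.

x = 20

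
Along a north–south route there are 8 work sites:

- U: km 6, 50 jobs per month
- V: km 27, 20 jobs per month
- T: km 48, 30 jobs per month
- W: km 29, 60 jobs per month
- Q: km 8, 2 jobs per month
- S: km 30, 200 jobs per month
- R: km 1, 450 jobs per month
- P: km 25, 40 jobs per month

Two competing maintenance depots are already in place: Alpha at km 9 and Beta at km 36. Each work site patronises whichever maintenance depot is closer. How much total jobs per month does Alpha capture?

502

The indifferent point is the midpoint (9+36)/2 = 22.5; work sites left of it (closer to Alpha at 9) go to Alpha, those right go to Beta.
  R at 1 (w=450) → Alpha
  U at 6 (w=50) → Alpha
  Q at 8 (w=2) → Alpha
  P at 25 (w=40) → Beta
  V at 27 (w=20) → Beta
  W at 29 (w=60) → Beta
  S at 30 (w=200) → Beta
  T at 48 (w=30) → Beta
Alpha captures 502; Beta captures 350.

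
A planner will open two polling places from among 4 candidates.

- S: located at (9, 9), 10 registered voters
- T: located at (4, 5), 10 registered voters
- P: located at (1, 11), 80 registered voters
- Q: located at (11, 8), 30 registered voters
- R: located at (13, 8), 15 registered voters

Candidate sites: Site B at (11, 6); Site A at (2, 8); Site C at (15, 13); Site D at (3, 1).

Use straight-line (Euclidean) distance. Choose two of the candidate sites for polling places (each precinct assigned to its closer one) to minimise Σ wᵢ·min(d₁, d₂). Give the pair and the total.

Evaluate every pair (each demand assigned to the nearer of the two):
  {Site B, Site A}: total = 427.5
  {Site A, Site C}: total = 632.6
  {Site A, Site D}: total = 794.7
  {Site B, Site D}: total = 995.6
  {Site B, Site C}: total = 1103.6
  {Site C, Site D}: total = 1202.1
Best pair: {Site B, Site A} with total 427.5.

{Site B, Site A}, total 427.5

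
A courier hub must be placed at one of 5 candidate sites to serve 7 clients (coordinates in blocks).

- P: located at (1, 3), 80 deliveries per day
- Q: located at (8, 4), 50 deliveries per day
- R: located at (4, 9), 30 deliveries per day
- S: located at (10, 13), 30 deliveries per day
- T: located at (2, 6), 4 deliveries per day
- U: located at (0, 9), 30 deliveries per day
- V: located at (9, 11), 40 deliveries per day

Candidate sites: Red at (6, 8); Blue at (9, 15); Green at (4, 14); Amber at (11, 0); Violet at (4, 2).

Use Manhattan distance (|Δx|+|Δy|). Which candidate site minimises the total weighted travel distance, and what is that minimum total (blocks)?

Red, total 1934 blocks

Total weighted distance at each candidate:
  Red (6, 8): total = 1934
  Blue (9, 15): total = 3294
  Green (4, 14): total = 2810
  Amber (11, 0): total = 3470
  Violet (4, 2): total = 2254
Minimum is at Red with total 1934 blocks.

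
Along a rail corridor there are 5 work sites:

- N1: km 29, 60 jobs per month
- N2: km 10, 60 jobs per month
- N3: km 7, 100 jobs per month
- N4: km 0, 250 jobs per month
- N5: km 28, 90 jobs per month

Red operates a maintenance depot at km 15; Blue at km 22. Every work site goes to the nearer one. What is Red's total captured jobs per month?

410

The indifferent point is the midpoint (15+22)/2 = 18.5; work sites left of it (closer to Red at 15) go to Red, those right go to Blue.
  N4 at 0 (w=250) → Red
  N3 at 7 (w=100) → Red
  N2 at 10 (w=60) → Red
  N5 at 28 (w=90) → Blue
  N1 at 29 (w=60) → Blue
Red captures 410; Blue captures 150.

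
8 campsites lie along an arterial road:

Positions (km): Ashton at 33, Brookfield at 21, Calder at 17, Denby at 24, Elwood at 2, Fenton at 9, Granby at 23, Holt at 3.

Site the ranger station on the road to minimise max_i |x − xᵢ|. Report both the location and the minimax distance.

The 1-center on a line is the midpoint of the two extreme points: leftmost at 2, rightmost at 33.
Optimal location = (2 + 33)/2 = 17.5; maximum distance = (33 − 2)/2 = 15.5.

location 17.5, max distance 15.5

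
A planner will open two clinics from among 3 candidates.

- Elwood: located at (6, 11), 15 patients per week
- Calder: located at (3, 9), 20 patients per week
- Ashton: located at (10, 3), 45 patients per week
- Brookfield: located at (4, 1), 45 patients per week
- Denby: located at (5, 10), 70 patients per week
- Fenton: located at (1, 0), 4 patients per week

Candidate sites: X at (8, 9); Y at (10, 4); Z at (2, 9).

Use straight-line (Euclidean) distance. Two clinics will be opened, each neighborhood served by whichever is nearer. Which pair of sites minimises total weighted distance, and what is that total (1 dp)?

Evaluate every pair (each demand assigned to the nearer of the two):
  {Y, Z}: total = 691.5
  {X, Y}: total = 750.1
  {X, Z}: total = 975.7
Best pair: {Y, Z} with total 691.5.

{Y, Z}, total 691.5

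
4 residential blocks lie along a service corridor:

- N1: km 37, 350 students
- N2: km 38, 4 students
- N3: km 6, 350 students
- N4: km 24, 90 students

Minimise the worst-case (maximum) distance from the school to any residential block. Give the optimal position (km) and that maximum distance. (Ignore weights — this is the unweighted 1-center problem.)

The 1-center on a line is the midpoint of the two extreme points: leftmost at 6, rightmost at 38.
Optimal location = (6 + 38)/2 = 22; maximum distance = (38 − 6)/2 = 16.

location 22, max distance 16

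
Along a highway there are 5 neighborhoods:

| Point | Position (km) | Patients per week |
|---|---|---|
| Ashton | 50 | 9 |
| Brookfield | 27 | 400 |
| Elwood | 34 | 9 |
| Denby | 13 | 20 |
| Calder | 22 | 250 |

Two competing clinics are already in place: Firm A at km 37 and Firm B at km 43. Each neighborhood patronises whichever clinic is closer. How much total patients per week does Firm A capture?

The indifferent point is the midpoint (37+43)/2 = 40; neighborhoods left of it (closer to Firm A at 37) go to Firm A, those right go to Firm B.
  Denby at 13 (w=20) → Firm A
  Calder at 22 (w=250) → Firm A
  Brookfield at 27 (w=400) → Firm A
  Elwood at 34 (w=9) → Firm A
  Ashton at 50 (w=9) → Firm B
Firm A captures 679; Firm B captures 9.

679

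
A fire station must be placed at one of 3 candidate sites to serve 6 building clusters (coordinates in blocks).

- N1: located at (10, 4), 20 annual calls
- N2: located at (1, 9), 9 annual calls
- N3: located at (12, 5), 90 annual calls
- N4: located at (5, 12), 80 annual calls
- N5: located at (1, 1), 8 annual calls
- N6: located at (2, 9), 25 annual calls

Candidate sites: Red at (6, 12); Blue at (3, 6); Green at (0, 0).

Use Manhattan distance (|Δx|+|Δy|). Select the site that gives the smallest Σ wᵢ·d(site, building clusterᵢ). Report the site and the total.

Red, total 1865 blocks

Total weighted distance at each candidate:
  Red (6, 12): total = 1865
  Blue (3, 6): total = 1921
  Green (0, 0): total = 3551
Minimum is at Red with total 1865 blocks.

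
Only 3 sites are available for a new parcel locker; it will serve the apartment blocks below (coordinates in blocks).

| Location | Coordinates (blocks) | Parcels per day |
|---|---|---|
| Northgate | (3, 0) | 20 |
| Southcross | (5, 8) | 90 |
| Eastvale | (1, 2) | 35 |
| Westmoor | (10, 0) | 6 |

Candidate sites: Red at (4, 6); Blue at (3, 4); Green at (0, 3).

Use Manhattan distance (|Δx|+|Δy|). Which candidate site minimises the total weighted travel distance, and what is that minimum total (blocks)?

Total weighted distance at each candidate:
  Red (4, 6): total = 727
  Blue (3, 4): total = 826
  Green (0, 3): total = 1168
Minimum is at Red with total 727 blocks.

Red, total 727 blocks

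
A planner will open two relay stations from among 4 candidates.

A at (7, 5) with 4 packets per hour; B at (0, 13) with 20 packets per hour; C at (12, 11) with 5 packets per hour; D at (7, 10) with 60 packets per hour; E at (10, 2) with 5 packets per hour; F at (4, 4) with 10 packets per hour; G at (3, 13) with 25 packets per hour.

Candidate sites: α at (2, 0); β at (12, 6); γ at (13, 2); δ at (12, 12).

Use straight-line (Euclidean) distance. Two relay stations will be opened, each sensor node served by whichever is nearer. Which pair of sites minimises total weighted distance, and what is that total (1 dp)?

Evaluate every pair (each demand assigned to the nearer of the two):
  {α, δ}: total = 909.6
  {β, δ}: total = 920.5
  {γ, δ}: total = 929.4
  {α, β}: total = 1044.8
  {β, γ}: total = 1089.9
  {α, γ}: total = 1320.9
Best pair: {α, δ} with total 909.6.

{α, δ}, total 909.6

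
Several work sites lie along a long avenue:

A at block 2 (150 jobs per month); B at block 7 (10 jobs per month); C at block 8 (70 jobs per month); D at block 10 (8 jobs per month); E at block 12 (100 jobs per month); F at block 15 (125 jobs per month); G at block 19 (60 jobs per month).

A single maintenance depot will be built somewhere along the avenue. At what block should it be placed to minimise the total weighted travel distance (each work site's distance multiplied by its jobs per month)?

x = 12

For a sum of weighted absolute distances on a line, the optimum is the weighted median (not the mean). Total weight W = 523; half-weight = 261.5.
Sort by position and accumulate weight:
  block 2 (A, w=150) → cum 150
  block 7 (B, w=10) → cum 160
  block 8 (C, w=70) → cum 230
  block 10 (D, w=8) → cum 238
  block 12 (E, w=100) → cum 338  ≥ 261.5 → median here
  block 15 (F, w=125) → cum 463
  block 19 (G, w=60) → cum 523
Optimal location: block 12.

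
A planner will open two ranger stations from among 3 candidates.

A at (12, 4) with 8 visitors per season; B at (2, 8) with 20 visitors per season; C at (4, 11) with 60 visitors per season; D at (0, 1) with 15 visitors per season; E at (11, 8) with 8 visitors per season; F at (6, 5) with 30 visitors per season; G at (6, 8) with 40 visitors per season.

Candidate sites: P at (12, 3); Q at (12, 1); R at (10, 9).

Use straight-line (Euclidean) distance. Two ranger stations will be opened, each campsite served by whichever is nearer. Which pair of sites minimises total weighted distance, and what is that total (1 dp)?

Evaluate every pair (each demand assigned to the nearer of the two):
  {P, R}: total = 1077.1
  {Q, R}: total = 1090.7
  {P, Q}: total = 1633.4
Best pair: {P, R} with total 1077.1.

{P, R}, total 1077.1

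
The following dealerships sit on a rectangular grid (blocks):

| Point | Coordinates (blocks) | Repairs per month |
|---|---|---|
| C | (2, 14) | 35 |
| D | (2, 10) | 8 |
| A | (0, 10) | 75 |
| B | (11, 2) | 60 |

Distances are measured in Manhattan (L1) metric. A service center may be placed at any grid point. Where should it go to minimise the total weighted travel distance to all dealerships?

(2, 10)

Manhattan distance separates: Σwᵢ(|x−xᵢ|+|y−yᵢ|) = Σwᵢ|x−xᵢ| + Σwᵢ|y−yᵢ|, so x and y are optimised independently as 1-D weighted medians.
Total weight W = 178; half = 89.
x-coordinate, sorted with cumulative weight:
  x=0 (A, w=75) cum 75
  x=2 (C, w=35) cum 110  ← median
  x=2 (D, w=8) cum 118
  x=11 (B, w=60) cum 178
⇒ x* = 2
y-coordinate, sorted with cumulative weight:
  y=2 (B, w=60) cum 60
  y=10 (D, w=8) cum 68
  y=10 (A, w=75) cum 143  ← median
  y=14 (C, w=35) cum 178
⇒ y* = 10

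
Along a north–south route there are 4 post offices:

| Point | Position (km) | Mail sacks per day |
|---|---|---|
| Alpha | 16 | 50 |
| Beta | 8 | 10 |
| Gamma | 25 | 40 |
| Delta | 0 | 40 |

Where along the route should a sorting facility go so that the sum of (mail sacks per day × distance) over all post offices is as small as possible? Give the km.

x = 16

For a sum of weighted absolute distances on a line, the optimum is the weighted median (not the mean). Total weight W = 140; half-weight = 70.
Sort by position and accumulate weight:
  km 0 (Delta, w=40) → cum 40
  km 8 (Beta, w=10) → cum 50
  km 16 (Alpha, w=50) → cum 100  ≥ 70 → median here
  km 25 (Gamma, w=40) → cum 140
Optimal location: km 16.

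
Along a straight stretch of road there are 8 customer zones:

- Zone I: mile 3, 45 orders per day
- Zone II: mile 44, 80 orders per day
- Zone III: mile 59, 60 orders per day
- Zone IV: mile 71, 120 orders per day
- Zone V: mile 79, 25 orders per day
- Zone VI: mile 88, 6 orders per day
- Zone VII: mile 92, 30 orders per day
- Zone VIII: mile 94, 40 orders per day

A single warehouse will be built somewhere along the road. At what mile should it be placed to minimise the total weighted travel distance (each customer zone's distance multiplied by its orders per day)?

For a sum of weighted absolute distances on a line, the optimum is the weighted median (not the mean). Total weight W = 406; half-weight = 203.
Sort by position and accumulate weight:
  mile 3 (Zone I, w=45) → cum 45
  mile 44 (Zone II, w=80) → cum 125
  mile 59 (Zone III, w=60) → cum 185
  mile 71 (Zone IV, w=120) → cum 305  ≥ 203 → median here
  mile 79 (Zone V, w=25) → cum 330
  mile 88 (Zone VI, w=6) → cum 336
  mile 92 (Zone VII, w=30) → cum 366
  mile 94 (Zone VIII, w=40) → cum 406
Optimal location: mile 71.

x = 71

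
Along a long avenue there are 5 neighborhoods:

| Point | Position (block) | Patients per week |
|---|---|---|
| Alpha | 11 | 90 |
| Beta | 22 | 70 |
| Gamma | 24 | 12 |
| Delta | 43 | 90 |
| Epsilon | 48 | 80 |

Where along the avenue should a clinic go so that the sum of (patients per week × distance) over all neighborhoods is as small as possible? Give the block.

For a sum of weighted absolute distances on a line, the optimum is the weighted median (not the mean). Total weight W = 342; half-weight = 171.
Sort by position and accumulate weight:
  block 11 (Alpha, w=90) → cum 90
  block 22 (Beta, w=70) → cum 160
  block 24 (Gamma, w=12) → cum 172  ≥ 171 → median here
  block 43 (Delta, w=90) → cum 262
  block 48 (Epsilon, w=80) → cum 342
Optimal location: block 24.

x = 24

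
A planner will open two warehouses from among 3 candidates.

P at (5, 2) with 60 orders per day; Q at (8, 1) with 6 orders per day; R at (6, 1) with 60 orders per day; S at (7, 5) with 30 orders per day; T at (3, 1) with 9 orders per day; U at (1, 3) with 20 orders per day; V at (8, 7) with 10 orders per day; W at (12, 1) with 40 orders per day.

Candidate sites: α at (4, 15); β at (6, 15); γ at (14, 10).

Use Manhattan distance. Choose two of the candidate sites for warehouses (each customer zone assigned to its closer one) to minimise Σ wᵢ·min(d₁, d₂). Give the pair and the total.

Evaluate every pair (each demand assigned to the nearer of the two):
  {β, γ}: total = 3123
  {α, γ}: total = 3215
  {α, β}: total = 3441
Best pair: {β, γ} with total 3123.

{β, γ}, total 3123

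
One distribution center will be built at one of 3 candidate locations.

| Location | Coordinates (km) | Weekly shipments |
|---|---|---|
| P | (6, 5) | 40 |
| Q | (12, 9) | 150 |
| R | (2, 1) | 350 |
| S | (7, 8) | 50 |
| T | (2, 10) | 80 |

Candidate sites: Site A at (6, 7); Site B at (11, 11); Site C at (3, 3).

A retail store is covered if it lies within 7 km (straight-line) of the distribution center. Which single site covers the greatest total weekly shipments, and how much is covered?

Site C, covering 440

Coverage radius r = 7 km; a point is covered iff (Δx)²+(Δy)² ≤ 7² = 49.
  Site A (6, 7): covers {P, Q, S, T} → 320
  Site B (11, 11): covers {Q, S} → 200
  Site C (3, 3): covers {P, R, S} → 440
Maximum coverage at Site C: 440 weekly shipments.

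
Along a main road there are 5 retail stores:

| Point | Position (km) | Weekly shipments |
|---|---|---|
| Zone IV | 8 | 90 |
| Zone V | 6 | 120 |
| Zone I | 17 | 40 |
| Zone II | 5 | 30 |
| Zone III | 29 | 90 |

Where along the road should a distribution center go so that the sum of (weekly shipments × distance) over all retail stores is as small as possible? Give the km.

For a sum of weighted absolute distances on a line, the optimum is the weighted median (not the mean). Total weight W = 370; half-weight = 185.
Sort by position and accumulate weight:
  km 5 (Zone II, w=30) → cum 30
  km 6 (Zone V, w=120) → cum 150
  km 8 (Zone IV, w=90) → cum 240  ≥ 185 → median here
  km 17 (Zone I, w=40) → cum 280
  km 29 (Zone III, w=90) → cum 370
Optimal location: km 8.

x = 8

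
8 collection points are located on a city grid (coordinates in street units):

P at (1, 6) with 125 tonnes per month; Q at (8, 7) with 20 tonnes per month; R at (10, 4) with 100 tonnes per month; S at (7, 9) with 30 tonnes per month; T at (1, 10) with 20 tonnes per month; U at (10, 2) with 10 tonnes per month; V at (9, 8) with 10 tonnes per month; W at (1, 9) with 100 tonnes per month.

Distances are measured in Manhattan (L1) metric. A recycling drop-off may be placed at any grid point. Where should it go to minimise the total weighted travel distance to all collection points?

Manhattan distance separates: Σwᵢ(|x−xᵢ|+|y−yᵢ|) = Σwᵢ|x−xᵢ| + Σwᵢ|y−yᵢ|, so x and y are optimised independently as 1-D weighted medians.
Total weight W = 415; half = 207.5.
x-coordinate, sorted with cumulative weight:
  x=1 (P, w=125) cum 125
  x=1 (T, w=20) cum 145
  x=1 (W, w=100) cum 245  ← median
  x=7 (S, w=30) cum 275
  x=8 (Q, w=20) cum 295
  x=9 (V, w=10) cum 305
  x=10 (R, w=100) cum 405
  x=10 (U, w=10) cum 415
⇒ x* = 1
y-coordinate, sorted with cumulative weight:
  y=2 (U, w=10) cum 10
  y=4 (R, w=100) cum 110
  y=6 (P, w=125) cum 235  ← median
  y=7 (Q, w=20) cum 255
  y=8 (V, w=10) cum 265
  y=9 (S, w=30) cum 295
  y=9 (W, w=100) cum 395
  y=10 (T, w=20) cum 415
⇒ y* = 6

(1, 6)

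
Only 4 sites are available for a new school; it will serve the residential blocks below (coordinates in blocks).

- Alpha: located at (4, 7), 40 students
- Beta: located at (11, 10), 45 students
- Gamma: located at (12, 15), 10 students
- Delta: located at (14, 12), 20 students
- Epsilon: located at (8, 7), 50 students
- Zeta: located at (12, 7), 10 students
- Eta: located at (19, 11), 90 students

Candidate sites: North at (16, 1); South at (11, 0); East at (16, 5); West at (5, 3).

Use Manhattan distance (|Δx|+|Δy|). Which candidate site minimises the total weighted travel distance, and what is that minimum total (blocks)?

Total weighted distance at each candidate:
  North (16, 1): total = 3760
  South (11, 0): total = 3760
  East (16, 5): total = 2700
  West (5, 3): total = 3775
Minimum is at East with total 2700 blocks.

East, total 2700 blocks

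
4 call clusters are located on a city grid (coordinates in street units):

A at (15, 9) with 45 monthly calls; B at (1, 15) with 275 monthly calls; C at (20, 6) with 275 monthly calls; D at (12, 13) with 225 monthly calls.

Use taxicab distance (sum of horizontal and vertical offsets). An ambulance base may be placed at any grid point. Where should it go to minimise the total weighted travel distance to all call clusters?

(12, 13)

Manhattan distance separates: Σwᵢ(|x−xᵢ|+|y−yᵢ|) = Σwᵢ|x−xᵢ| + Σwᵢ|y−yᵢ|, so x and y are optimised independently as 1-D weighted medians.
Total weight W = 820; half = 410.
x-coordinate, sorted with cumulative weight:
  x=1 (B, w=275) cum 275
  x=12 (D, w=225) cum 500  ← median
  x=15 (A, w=45) cum 545
  x=20 (C, w=275) cum 820
⇒ x* = 12
y-coordinate, sorted with cumulative weight:
  y=6 (C, w=275) cum 275
  y=9 (A, w=45) cum 320
  y=13 (D, w=225) cum 545  ← median
  y=15 (B, w=275) cum 820
⇒ y* = 13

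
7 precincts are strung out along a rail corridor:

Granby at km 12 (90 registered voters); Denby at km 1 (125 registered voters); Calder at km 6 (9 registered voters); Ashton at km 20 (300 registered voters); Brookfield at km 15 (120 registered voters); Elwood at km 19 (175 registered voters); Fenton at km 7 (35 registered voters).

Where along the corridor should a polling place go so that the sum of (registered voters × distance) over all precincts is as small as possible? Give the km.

For a sum of weighted absolute distances on a line, the optimum is the weighted median (not the mean). Total weight W = 854; half-weight = 427.
Sort by position and accumulate weight:
  km 1 (Denby, w=125) → cum 125
  km 6 (Calder, w=9) → cum 134
  km 7 (Fenton, w=35) → cum 169
  km 12 (Granby, w=90) → cum 259
  km 15 (Brookfield, w=120) → cum 379
  km 19 (Elwood, w=175) → cum 554  ≥ 427 → median here
  km 20 (Ashton, w=300) → cum 854
Optimal location: km 19.

x = 19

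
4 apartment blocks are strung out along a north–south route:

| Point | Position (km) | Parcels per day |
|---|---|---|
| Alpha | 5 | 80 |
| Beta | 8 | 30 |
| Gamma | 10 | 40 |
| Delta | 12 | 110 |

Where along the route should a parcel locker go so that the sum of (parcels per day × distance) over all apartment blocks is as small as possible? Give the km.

x = 10

For a sum of weighted absolute distances on a line, the optimum is the weighted median (not the mean). Total weight W = 260; half-weight = 130.
Sort by position and accumulate weight:
  km 5 (Alpha, w=80) → cum 80
  km 8 (Beta, w=30) → cum 110
  km 10 (Gamma, w=40) → cum 150  ≥ 130 → median here
  km 12 (Delta, w=110) → cum 260
Optimal location: km 10.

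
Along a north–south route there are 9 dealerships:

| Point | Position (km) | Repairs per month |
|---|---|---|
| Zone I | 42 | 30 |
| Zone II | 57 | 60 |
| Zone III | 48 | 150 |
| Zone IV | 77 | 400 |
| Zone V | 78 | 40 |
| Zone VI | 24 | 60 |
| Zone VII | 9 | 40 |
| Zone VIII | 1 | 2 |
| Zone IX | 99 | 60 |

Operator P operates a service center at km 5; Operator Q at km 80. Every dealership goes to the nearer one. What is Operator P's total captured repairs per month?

132

The indifferent point is the midpoint (5+80)/2 = 42.5; dealerships left of it (closer to Operator P at 5) go to Operator P, those right go to Operator Q.
  Zone VIII at 1 (w=2) → Operator P
  Zone VII at 9 (w=40) → Operator P
  Zone VI at 24 (w=60) → Operator P
  Zone I at 42 (w=30) → Operator P
  Zone III at 48 (w=150) → Operator Q
  Zone II at 57 (w=60) → Operator Q
  Zone IV at 77 (w=400) → Operator Q
  Zone V at 78 (w=40) → Operator Q
  Zone IX at 99 (w=60) → Operator Q
Operator P captures 132; Operator Q captures 710.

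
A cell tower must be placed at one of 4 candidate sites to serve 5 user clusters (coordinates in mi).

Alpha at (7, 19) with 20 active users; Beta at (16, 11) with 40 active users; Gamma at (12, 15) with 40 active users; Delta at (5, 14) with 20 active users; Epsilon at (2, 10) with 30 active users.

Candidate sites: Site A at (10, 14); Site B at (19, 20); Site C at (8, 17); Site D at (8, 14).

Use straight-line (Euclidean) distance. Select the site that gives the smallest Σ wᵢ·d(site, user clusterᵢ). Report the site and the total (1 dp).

Site A, total 842.7 mi

Total weighted distance at each candidate:
  Site A (10, 14): total = 842.7
  Site B (19, 20): total = 1860.7
  Site C (8, 17): total = 985.0
  Site D (8, 14): total = 885.0
Minimum is at Site A with total 842.7 mi.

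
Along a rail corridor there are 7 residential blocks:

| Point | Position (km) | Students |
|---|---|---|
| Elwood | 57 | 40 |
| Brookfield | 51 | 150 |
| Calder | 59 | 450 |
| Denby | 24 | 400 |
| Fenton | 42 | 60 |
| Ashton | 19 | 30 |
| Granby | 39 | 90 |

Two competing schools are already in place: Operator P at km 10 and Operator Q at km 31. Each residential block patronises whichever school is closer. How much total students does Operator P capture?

30

The indifferent point is the midpoint (10+31)/2 = 20.5; residential blocks left of it (closer to Operator P at 10) go to Operator P, those right go to Operator Q.
  Ashton at 19 (w=30) → Operator P
  Denby at 24 (w=400) → Operator Q
  Granby at 39 (w=90) → Operator Q
  Fenton at 42 (w=60) → Operator Q
  Brookfield at 51 (w=150) → Operator Q
  Elwood at 57 (w=40) → Operator Q
  Calder at 59 (w=450) → Operator Q
Operator P captures 30; Operator Q captures 1190.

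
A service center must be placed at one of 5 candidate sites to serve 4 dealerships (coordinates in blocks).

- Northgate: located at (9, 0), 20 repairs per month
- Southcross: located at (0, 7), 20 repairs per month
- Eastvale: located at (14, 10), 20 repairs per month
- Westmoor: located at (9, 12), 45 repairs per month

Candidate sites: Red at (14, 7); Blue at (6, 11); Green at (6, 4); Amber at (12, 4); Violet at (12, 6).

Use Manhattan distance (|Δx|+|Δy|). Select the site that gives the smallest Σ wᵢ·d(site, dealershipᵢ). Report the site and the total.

Blue, total 840 blocks

Total weighted distance at each candidate:
  Red (14, 7): total = 1030
  Blue (6, 11): total = 840
  Green (6, 4): total = 1095
  Amber (12, 4): total = 1095
  Violet (12, 6): total = 965
Minimum is at Blue with total 840 blocks.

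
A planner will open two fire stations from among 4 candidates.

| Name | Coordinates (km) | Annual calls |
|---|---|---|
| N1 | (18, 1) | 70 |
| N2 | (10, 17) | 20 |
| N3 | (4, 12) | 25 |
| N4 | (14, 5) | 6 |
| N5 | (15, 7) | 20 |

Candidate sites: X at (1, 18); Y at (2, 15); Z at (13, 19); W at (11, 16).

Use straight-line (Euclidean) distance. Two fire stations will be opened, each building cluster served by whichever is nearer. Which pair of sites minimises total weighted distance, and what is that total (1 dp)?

{Y, W}, total 1542.5

Evaluate every pair (each demand assigned to the nearer of the two):
  {Y, W}: total = 1542.5
  {X, W}: total = 1620.1
  {Z, W}: total = 1653.9
  {Y, Z}: total = 1797.5
  {X, Z}: total = 1875.0
  {X, Y}: total = 2142.3
Best pair: {Y, W} with total 1542.5.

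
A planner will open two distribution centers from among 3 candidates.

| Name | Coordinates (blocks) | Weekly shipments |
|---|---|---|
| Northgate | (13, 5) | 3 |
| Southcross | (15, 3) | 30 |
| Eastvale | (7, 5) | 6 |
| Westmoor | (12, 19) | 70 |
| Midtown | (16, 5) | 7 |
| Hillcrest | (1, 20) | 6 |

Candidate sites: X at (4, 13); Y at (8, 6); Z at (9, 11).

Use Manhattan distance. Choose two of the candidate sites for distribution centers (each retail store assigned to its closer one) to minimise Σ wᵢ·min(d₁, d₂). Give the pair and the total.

Evaluate every pair (each demand assigned to the nearer of the two):
  {Y, Z}: total = 1265
  {X, Z}: total = 1419
  {X, Y}: total = 1433
Best pair: {Y, Z} with total 1265.

{Y, Z}, total 1265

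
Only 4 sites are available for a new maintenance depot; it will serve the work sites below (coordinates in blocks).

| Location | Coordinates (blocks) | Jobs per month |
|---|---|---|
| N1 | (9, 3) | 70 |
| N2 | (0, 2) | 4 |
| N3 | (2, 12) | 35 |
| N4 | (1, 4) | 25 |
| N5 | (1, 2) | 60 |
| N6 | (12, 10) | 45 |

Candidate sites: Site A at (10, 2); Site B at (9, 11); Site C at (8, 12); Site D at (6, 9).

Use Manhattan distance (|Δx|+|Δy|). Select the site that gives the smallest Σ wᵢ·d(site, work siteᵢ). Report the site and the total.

Total weighted distance at each candidate:
  Site A (10, 2): total = 2075
  Site B (9, 11): total = 2487
  Site C (8, 12): total = 2647
  Site D (6, 9): total = 2212
Minimum is at Site A with total 2075 blocks.

Site A, total 2075 blocks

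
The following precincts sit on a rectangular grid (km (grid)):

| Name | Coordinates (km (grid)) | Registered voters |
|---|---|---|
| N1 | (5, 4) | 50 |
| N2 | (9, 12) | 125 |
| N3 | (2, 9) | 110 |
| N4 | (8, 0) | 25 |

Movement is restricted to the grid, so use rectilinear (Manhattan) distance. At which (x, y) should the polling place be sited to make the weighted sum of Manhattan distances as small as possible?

(5, 9)

Manhattan distance separates: Σwᵢ(|x−xᵢ|+|y−yᵢ|) = Σwᵢ|x−xᵢ| + Σwᵢ|y−yᵢ|, so x and y are optimised independently as 1-D weighted medians.
Total weight W = 310; half = 155.
x-coordinate, sorted with cumulative weight:
  x=2 (N3, w=110) cum 110
  x=5 (N1, w=50) cum 160  ← median
  x=8 (N4, w=25) cum 185
  x=9 (N2, w=125) cum 310
⇒ x* = 5
y-coordinate, sorted with cumulative weight:
  y=0 (N4, w=25) cum 25
  y=4 (N1, w=50) cum 75
  y=9 (N3, w=110) cum 185  ← median
  y=12 (N2, w=125) cum 310
⇒ y* = 9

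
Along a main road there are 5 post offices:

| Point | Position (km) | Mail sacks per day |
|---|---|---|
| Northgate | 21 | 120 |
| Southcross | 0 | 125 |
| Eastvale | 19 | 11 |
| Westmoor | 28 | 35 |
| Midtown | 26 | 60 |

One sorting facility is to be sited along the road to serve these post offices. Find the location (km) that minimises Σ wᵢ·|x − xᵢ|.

For a sum of weighted absolute distances on a line, the optimum is the weighted median (not the mean). Total weight W = 351; half-weight = 175.5.
Sort by position and accumulate weight:
  km 0 (Southcross, w=125) → cum 125
  km 19 (Eastvale, w=11) → cum 136
  km 21 (Northgate, w=120) → cum 256  ≥ 175.5 → median here
  km 26 (Midtown, w=60) → cum 316
  km 28 (Westmoor, w=35) → cum 351
Optimal location: km 21.

x = 21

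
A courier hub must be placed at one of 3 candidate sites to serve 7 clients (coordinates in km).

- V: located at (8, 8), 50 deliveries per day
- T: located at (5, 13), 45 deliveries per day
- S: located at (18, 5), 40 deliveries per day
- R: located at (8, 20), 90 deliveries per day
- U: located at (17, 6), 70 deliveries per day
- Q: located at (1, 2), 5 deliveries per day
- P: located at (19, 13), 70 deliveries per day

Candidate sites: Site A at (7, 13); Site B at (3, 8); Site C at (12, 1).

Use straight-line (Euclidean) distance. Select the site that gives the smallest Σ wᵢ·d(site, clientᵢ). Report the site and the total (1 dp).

Total weighted distance at each candidate:
  Site A (7, 13): total = 3282.5
  Site B (3, 8): total = 4469.2
  Site C (12, 1): total = 4586.9
Minimum is at Site A with total 3282.5 km.

Site A, total 3282.5 km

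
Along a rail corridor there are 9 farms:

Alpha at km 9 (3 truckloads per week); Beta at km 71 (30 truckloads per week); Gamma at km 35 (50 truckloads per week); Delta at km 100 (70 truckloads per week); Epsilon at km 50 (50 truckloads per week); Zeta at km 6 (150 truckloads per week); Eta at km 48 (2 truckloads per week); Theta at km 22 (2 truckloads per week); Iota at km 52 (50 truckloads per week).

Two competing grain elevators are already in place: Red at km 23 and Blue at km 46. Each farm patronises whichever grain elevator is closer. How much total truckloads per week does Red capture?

155

The indifferent point is the midpoint (23+46)/2 = 34.5; farms left of it (closer to Red at 23) go to Red, those right go to Blue.
  Zeta at 6 (w=150) → Red
  Alpha at 9 (w=3) → Red
  Theta at 22 (w=2) → Red
  Gamma at 35 (w=50) → Blue
  Eta at 48 (w=2) → Blue
  Epsilon at 50 (w=50) → Blue
  Iota at 52 (w=50) → Blue
  Beta at 71 (w=30) → Blue
  Delta at 100 (w=70) → Blue
Red captures 155; Blue captures 252.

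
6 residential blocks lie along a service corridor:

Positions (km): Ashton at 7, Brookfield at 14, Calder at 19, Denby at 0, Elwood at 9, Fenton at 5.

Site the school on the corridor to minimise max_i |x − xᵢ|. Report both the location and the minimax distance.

location 9.5, max distance 9.5

The 1-center on a line is the midpoint of the two extreme points: leftmost at 0, rightmost at 19.
Optimal location = (0 + 19)/2 = 9.5; maximum distance = (19 − 0)/2 = 9.5.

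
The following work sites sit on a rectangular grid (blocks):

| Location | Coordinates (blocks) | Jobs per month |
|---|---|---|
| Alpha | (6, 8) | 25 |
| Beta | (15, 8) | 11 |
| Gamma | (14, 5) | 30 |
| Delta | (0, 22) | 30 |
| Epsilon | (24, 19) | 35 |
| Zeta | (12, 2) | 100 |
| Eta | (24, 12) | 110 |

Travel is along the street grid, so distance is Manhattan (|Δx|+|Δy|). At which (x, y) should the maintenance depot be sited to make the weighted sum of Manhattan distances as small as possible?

(14, 12)

Manhattan distance separates: Σwᵢ(|x−xᵢ|+|y−yᵢ|) = Σwᵢ|x−xᵢ| + Σwᵢ|y−yᵢ|, so x and y are optimised independently as 1-D weighted medians.
Total weight W = 341; half = 170.5.
x-coordinate, sorted with cumulative weight:
  x=0 (Delta, w=30) cum 30
  x=6 (Alpha, w=25) cum 55
  x=12 (Zeta, w=100) cum 155
  x=14 (Gamma, w=30) cum 185  ← median
  x=15 (Beta, w=11) cum 196
  x=24 (Epsilon, w=35) cum 231
  x=24 (Eta, w=110) cum 341
⇒ x* = 14
y-coordinate, sorted with cumulative weight:
  y=2 (Zeta, w=100) cum 100
  y=5 (Gamma, w=30) cum 130
  y=8 (Alpha, w=25) cum 155
  y=8 (Beta, w=11) cum 166
  y=12 (Eta, w=110) cum 276  ← median
  y=19 (Epsilon, w=35) cum 311
  y=22 (Delta, w=30) cum 341
⇒ y* = 12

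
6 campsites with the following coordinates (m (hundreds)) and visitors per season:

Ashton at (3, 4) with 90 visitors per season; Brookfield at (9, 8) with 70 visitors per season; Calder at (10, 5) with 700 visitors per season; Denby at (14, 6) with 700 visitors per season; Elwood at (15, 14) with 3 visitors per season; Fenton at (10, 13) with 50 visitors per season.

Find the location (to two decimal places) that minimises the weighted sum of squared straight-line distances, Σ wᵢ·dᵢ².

The minimiser of Σwᵢ‖p−pᵢ‖² is the weighted centroid p* = (Σwᵢpᵢ)/(Σwᵢ).
Σwᵢ = 1613.
Σwᵢxᵢ = 90·3 + 70·9 + 700·10 + 700·14 + 3·15 + 50·10 = 18245.
Σwᵢyᵢ = 90·4 + 70·8 + 700·5 + 700·6 + 3·14 + 50·13 = 9312.
x* = 18245/1613 = 11.31, y* = 9312/1613 = 5.77.

(11.31, 5.77)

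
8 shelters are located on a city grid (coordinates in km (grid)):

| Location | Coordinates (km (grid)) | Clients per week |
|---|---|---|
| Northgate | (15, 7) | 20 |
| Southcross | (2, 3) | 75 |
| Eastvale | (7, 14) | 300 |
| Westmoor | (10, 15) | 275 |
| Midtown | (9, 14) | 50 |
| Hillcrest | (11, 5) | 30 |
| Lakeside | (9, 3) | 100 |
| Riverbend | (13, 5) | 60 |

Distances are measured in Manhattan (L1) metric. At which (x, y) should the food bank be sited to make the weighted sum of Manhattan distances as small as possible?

(9, 14)

Manhattan distance separates: Σwᵢ(|x−xᵢ|+|y−yᵢ|) = Σwᵢ|x−xᵢ| + Σwᵢ|y−yᵢ|, so x and y are optimised independently as 1-D weighted medians.
Total weight W = 910; half = 455.
x-coordinate, sorted with cumulative weight:
  x=2 (Southcross, w=75) cum 75
  x=7 (Eastvale, w=300) cum 375
  x=9 (Midtown, w=50) cum 425
  x=9 (Lakeside, w=100) cum 525  ← median
  x=10 (Westmoor, w=275) cum 800
  x=11 (Hillcrest, w=30) cum 830
  x=13 (Riverbend, w=60) cum 890
  x=15 (Northgate, w=20) cum 910
⇒ x* = 9
y-coordinate, sorted with cumulative weight:
  y=3 (Southcross, w=75) cum 75
  y=3 (Lakeside, w=100) cum 175
  y=5 (Hillcrest, w=30) cum 205
  y=5 (Riverbend, w=60) cum 265
  y=7 (Northgate, w=20) cum 285
  y=14 (Eastvale, w=300) cum 585  ← median
  y=14 (Midtown, w=50) cum 635
  y=15 (Westmoor, w=275) cum 910
⇒ y* = 14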